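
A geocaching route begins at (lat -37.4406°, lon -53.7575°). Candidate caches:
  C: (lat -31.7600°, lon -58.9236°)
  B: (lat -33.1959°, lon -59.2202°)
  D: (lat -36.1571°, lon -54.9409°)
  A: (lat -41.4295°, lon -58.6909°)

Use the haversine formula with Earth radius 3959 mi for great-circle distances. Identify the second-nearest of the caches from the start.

Distance to each, sorted:
D: 110.2 mi
A: 381.0 mi
B: 425.1 mi
C: 490.1 mi
The second-nearest is A at 381.0 mi.

A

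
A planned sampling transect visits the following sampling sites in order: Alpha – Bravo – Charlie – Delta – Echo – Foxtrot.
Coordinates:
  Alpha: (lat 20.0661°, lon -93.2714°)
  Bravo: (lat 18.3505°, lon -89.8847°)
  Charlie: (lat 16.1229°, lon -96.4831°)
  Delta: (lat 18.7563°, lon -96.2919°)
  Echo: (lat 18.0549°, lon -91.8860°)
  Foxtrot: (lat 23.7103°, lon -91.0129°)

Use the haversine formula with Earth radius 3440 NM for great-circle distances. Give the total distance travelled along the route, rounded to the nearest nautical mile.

Leg distances:
Alpha→Bravo: 217.9 NM  (cumulative 217.9 NM)
Bravo→Charlie: 401.3 NM  (cumulative 619.2 NM)
Charlie→Delta: 158.5 NM  (cumulative 777.6 NM)
Delta→Echo: 254.5 NM  (cumulative 1032.1 NM)
Echo→Foxtrot: 343.1 NM  (cumulative 1375.2 NM)
Total route length ≈ 1375 NM.

1375 NM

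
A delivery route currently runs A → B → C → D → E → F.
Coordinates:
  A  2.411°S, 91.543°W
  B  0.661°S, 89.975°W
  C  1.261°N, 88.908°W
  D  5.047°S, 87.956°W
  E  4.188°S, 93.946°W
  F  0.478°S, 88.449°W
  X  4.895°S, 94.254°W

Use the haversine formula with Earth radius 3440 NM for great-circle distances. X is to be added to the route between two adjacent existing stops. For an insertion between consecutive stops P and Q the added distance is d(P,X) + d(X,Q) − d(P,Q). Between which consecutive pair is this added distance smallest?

Added distance for inserting X between each consecutive pair:
A–B: 440.6 NM
B–C: 718.5 NM
C–D: 483.1 NM
D–E: 60.9 NM
E–F: 86.0 NM
Smallest added distance is 60.9 NM, inserting between D and E.

between D and E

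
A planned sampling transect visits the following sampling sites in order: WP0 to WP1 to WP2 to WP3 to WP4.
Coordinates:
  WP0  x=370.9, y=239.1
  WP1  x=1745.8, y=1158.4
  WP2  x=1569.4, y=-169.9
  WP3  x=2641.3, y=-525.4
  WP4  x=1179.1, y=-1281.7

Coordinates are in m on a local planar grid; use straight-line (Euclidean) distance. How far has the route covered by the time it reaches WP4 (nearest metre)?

5769 m

Leg distances:
WP0→WP1: 1653.9 m  (cumulative 1653.9 m)
WP1→WP2: 1340.0 m  (cumulative 2993.9 m)
WP2→WP3: 1129.3 m  (cumulative 4123.2 m)
WP3→WP4: 1646.2 m  (cumulative 5769.4 m)
Cumulative distance at WP4 ≈ 5769 m.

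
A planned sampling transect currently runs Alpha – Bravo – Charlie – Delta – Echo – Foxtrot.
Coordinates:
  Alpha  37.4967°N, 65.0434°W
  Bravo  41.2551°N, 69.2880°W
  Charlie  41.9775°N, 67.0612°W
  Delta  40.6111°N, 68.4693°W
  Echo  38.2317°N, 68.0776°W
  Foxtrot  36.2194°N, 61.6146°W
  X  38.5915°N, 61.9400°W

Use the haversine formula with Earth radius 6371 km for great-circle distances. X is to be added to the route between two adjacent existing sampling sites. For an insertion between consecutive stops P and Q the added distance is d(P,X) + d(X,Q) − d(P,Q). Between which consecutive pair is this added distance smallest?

Added distance for inserting X between each consecutive pair:
Alpha–Bravo: 435.9 km
Bravo–Charlie: 1065.6 km
Charlie–Delta: 985.1 km
Delta–Echo: 872.0 km
Echo–Foxtrot: 187.2 km
Smallest added distance is 187.2 km, inserting between Echo and Foxtrot.

between Echo and Foxtrot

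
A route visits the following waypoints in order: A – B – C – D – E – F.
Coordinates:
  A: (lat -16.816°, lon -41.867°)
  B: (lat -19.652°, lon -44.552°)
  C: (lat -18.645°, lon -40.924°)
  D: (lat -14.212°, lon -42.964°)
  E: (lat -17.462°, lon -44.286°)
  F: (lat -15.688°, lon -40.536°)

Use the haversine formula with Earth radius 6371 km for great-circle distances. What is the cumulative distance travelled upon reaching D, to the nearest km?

Leg distances:
A→B: 424.1 km  (cumulative 424.1 km)
B→C: 397.2 km  (cumulative 821.3 km)
C→D: 538.8 km  (cumulative 1360.0 km)
Cumulative distance at D ≈ 1360 km.

1360 km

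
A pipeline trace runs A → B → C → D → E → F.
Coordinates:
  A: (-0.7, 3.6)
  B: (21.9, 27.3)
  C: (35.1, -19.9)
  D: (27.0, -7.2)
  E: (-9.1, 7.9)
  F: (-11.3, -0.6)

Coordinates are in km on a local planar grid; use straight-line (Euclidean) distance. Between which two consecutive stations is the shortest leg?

Leg distances:
A→B: 32.7 km
B→C: 49.0 km
C→D: 15.1 km
D→E: 39.1 km
E→F: 8.8 km
The shortest leg is E–F at 8.8 km.

E–F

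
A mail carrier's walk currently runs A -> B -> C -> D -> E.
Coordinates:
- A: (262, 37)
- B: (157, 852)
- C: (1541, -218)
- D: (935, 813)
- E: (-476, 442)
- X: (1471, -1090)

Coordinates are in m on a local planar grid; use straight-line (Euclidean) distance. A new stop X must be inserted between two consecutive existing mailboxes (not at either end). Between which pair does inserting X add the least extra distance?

Added distance for inserting X between each consecutive pair:
A–B: 3175.9 m
B–C: 1470.2 m
C–D: 1655.9 m
D–E: 2995.6 m
Smallest added distance is 1470.2 m, inserting between B and C.

between B and C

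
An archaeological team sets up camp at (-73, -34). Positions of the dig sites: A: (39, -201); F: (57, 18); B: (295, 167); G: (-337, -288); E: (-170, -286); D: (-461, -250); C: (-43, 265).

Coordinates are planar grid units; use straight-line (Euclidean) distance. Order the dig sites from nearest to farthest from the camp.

Computing each straight-line distance from (-73, -34):
F (57, 18): 140.0
A (39, -201): 201.1
E (-170, -286): 270.0
C (-43, 265): 300.5
G (-337, -288): 366.3
B (295, 167): 419.3
D (-461, -250): 444.1

F, A, E, C, G, B, D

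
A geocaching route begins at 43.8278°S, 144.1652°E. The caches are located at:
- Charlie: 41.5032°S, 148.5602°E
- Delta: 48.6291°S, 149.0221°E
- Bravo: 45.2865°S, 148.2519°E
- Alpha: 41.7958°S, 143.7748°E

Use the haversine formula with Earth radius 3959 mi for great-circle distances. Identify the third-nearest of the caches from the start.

Charlie

Distances from the start (43.8278°S, 144.1652°E):
Alpha: 141.8 mi
Bravo: 225.0 mi
Charlie: 275.0 mi
Delta: 404.7 mi
The third-nearest is Charlie at 275.0 mi.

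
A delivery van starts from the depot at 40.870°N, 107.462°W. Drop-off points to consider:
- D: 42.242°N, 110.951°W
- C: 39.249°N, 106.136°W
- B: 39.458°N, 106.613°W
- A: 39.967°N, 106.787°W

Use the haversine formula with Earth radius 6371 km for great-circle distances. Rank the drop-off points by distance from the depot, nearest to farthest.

Computing each great-circle distance from 40.870°N, 107.462°W:
A 39.967°N, 106.787°W: 115.5 km
B 39.458°N, 106.613°W: 172.8 km
C 39.249°N, 106.136°W: 212.7 km
D 42.242°N, 110.951°W: 327.9 km

A, B, C, D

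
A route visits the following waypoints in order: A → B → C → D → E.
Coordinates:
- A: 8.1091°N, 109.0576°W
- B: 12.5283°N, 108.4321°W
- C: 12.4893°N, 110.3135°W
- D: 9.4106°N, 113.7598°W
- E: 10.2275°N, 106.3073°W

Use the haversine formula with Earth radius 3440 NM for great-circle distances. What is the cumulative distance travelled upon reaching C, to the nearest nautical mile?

378 NM

Leg distances:
A→B: 267.9 NM  (cumulative 267.9 NM)
B→C: 110.3 NM  (cumulative 378.2 NM)
Cumulative distance at C ≈ 378 NM.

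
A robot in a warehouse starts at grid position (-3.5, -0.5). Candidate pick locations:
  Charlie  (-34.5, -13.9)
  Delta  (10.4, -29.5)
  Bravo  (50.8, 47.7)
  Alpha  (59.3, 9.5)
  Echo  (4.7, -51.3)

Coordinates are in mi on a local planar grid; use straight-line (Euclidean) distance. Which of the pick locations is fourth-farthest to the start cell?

Charlie

Distance to each, sorted:
Bravo: 72.6 mi
Alpha: 63.6 mi
Echo: 51.5 mi
Charlie: 33.8 mi
Delta: 32.2 mi
The fourth-farthest is Charlie at 33.8 mi.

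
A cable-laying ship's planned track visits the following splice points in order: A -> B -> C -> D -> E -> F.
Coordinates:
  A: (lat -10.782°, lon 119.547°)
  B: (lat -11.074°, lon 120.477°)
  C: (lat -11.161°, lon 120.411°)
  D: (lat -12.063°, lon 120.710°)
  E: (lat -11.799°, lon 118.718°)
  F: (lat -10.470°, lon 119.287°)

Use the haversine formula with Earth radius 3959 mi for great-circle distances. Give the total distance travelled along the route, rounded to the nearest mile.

Leg distances:
A→B: 66.2 mi  (cumulative 66.2 mi)
B→C: 7.5 mi  (cumulative 73.7 mi)
C→D: 65.5 mi  (cumulative 139.3 mi)
D→E: 135.9 mi  (cumulative 275.2 mi)
E→F: 99.6 mi  (cumulative 374.8 mi)
Total route length ≈ 375 mi.

375 mi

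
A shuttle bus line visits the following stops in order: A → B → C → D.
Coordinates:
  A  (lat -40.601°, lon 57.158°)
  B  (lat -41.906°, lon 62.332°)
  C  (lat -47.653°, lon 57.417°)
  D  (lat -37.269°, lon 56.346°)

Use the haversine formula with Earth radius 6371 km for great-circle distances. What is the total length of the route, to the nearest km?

2361 km

Leg distances:
A→B: 456.1 km  (cumulative 456.1 km)
B→C: 747.2 km  (cumulative 1203.3 km)
C→D: 1158.0 km  (cumulative 2361.3 km)
Total route length ≈ 2361 km.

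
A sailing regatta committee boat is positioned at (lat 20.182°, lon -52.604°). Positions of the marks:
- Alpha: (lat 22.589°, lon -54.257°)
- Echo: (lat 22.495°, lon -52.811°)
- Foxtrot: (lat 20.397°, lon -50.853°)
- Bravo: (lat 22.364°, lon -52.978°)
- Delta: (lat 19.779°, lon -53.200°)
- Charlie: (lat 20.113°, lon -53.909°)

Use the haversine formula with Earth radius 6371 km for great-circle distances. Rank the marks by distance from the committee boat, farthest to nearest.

Computing each great-circle distance from (lat 20.182°, lon -52.604°):
Alpha (lat 22.589°, lon -54.257°): 317.7 km
Echo (lat 22.495°, lon -52.811°): 258.1 km
Bravo (lat 22.364°, lon -52.978°): 245.7 km
Foxtrot (lat 20.397°, lon -50.853°): 184.2 km
Charlie (lat 20.113°, lon -53.909°): 136.4 km
Delta (lat 19.779°, lon -53.200°): 76.7 km

Alpha, Echo, Bravo, Foxtrot, Charlie, Delta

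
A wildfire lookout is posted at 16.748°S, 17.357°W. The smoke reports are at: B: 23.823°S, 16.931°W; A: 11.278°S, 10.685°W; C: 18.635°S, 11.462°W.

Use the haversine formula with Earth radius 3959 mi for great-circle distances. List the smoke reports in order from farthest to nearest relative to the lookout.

A, B, C

Distances from the lookout:
A 11.278°S, 10.685°W: 585.4 mi
B 23.823°S, 16.931°W: 489.6 mi
C 18.635°S, 11.462°W: 409.3 mi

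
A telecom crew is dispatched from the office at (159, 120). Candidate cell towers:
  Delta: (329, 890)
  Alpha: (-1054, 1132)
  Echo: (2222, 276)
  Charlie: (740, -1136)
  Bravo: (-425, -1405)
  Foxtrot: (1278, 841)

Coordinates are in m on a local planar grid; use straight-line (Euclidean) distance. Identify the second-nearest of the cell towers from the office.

Distances from the office ((159, 120)):
Delta: 788.5 m
Foxtrot: 1331.2 m
Charlie: 1383.9 m
Alpha: 1579.7 m
Bravo: 1633.0 m
Echo: 2068.9 m
The second-nearest is Foxtrot at 1331.2 m.

Foxtrot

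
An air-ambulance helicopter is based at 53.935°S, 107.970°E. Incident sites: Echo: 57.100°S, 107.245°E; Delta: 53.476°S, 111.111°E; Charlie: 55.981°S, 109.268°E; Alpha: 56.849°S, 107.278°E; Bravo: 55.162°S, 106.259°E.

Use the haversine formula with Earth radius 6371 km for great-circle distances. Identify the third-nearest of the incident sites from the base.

Distances from the base (53.935°S, 107.970°E):
Bravo: 175.5 km
Delta: 212.9 km
Charlie: 242.1 km
Alpha: 327.0 km
Echo: 354.9 km
The third-nearest is Charlie at 242.1 km.

Charlie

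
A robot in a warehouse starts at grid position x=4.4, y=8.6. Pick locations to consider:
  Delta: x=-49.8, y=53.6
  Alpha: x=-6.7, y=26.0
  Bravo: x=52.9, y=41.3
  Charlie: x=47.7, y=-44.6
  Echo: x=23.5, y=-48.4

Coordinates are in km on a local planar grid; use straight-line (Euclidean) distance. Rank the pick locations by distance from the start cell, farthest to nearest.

Distance from the start cell at x=4.4, y=8.6 to each:
Delta x=-49.8, y=53.6: 70.4 km
Charlie x=47.7, y=-44.6: 68.6 km
Echo x=23.5, y=-48.4: 60.1 km
Bravo x=52.9, y=41.3: 58.5 km
Alpha x=-6.7, y=26.0: 20.6 km

Delta, Charlie, Echo, Bravo, Alpha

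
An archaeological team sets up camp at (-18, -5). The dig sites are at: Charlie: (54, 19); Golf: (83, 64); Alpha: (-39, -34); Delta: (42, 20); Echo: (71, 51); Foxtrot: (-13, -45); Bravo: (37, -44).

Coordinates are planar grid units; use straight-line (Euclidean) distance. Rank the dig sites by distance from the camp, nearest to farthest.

Distances from the camp:
Alpha (-39, -34): 35.8
Foxtrot (-13, -45): 40.3
Delta (42, 20): 65.0
Bravo (37, -44): 67.4
Charlie (54, 19): 75.9
Echo (71, 51): 105.2
Golf (83, 64): 122.3

Alpha, Foxtrot, Delta, Bravo, Charlie, Echo, Golf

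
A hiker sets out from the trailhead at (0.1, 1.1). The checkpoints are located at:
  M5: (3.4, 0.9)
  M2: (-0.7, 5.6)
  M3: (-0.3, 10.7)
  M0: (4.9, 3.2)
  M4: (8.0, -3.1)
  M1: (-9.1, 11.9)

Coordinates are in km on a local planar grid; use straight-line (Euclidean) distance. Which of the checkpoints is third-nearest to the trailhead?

M0

Distance to each, sorted:
M5: 3.3 km
M2: 4.6 km
M0: 5.2 km
M4: 8.9 km
M3: 9.6 km
M1: 14.2 km
The third-nearest is M0 at 5.2 km.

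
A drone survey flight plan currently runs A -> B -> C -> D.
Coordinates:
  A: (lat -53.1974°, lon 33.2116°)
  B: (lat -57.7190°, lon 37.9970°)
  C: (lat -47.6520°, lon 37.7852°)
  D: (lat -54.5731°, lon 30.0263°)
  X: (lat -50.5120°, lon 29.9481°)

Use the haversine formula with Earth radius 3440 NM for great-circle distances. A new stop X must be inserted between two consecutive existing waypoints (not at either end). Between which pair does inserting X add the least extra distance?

between C and D

Added distance for inserting X between each consecutive pair:
A–B: 401.5 NM
B–C: 264.5 NM
C–D: 88.9 NM
Smallest added distance is 88.9 NM, inserting between C and D.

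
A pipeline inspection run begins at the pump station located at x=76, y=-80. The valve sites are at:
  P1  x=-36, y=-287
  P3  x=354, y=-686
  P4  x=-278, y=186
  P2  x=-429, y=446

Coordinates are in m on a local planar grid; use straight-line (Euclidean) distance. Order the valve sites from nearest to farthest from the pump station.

P1, P4, P3, P2

Distance from the pump station at x=76, y=-80 to each:
P1 x=-36, y=-287: 235.4 m
P4 x=-278, y=186: 442.8 m
P3 x=354, y=-686: 666.7 m
P2 x=-429, y=446: 729.2 m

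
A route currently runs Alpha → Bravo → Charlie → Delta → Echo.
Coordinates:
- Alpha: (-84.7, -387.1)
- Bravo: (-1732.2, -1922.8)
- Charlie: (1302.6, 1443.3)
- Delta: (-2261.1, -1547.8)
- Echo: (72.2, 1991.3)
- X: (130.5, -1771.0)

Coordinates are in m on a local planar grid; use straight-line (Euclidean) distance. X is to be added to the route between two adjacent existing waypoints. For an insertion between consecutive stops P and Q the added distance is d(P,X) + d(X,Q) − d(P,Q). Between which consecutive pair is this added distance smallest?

between Bravo and Charlie

Added distance for inserting X between each consecutive pair:
Alpha–Bravo: 1017.2 m
Bravo–Charlie: 758.0 m
Charlie–Delta: 1170.7 m
Delta–Echo: 1925.7 m
Smallest added distance is 758.0 m, inserting between Bravo and Charlie.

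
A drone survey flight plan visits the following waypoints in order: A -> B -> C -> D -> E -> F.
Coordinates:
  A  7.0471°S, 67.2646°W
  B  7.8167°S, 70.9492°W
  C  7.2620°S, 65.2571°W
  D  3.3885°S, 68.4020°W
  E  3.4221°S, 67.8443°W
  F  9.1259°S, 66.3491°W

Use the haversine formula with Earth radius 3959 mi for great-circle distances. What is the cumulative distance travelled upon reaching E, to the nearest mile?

Leg distances:
A→B: 258.0 mi  (cumulative 258.0 mi)
B→C: 391.8 mi  (cumulative 649.8 mi)
C→D: 344.1 mi  (cumulative 993.9 mi)
D→E: 38.5 mi  (cumulative 1032.5 mi)
Cumulative distance at E ≈ 1032 mi.

1032 mi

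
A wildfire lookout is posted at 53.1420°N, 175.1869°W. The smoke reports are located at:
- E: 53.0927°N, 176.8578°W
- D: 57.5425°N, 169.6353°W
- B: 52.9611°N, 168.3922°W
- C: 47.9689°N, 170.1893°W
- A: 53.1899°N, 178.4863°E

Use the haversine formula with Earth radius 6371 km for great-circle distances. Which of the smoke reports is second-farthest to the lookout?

D

Distances from the lookout (53.1420°N, 175.1869°W):
C: 674.6 km
D: 601.8 km
B: 454.4 km
A: 421.6 km
E: 111.6 km
The second-farthest is D at 601.8 km.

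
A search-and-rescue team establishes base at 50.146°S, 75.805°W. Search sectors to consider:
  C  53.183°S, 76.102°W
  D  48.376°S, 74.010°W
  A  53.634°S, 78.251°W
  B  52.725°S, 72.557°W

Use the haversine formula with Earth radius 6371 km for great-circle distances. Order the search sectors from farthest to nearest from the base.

A, B, C, D

Computing each great-circle distance from 50.146°S, 75.805°W:
A 53.634°S, 78.251°W: 422.6 km
B 52.725°S, 72.557°W: 364.5 km
C 53.183°S, 76.102°W: 338.3 km
D 48.376°S, 74.010°W: 236.0 km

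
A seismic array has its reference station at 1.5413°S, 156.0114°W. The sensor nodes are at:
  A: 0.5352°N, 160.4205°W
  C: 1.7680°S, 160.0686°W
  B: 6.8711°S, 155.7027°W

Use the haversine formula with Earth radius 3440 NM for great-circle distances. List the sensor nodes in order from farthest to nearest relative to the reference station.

B, A, C

Distances from the reference station:
B 6.8711°S, 155.7027°W: 320.5 NM
A 0.5352°N, 160.4205°W: 292.6 NM
C 1.7680°S, 160.0686°W: 243.9 NM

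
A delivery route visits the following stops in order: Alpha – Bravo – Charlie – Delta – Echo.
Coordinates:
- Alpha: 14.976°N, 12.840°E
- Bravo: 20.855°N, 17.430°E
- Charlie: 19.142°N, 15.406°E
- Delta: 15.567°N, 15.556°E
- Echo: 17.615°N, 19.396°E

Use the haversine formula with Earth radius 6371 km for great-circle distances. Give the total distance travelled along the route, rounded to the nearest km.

Leg distances:
Alpha→Bravo: 814.2 km  (cumulative 814.2 km)
Bravo→Charlie: 284.6 km  (cumulative 1098.8 km)
Charlie→Delta: 397.8 km  (cumulative 1496.6 km)
Delta→Echo: 468.3 km  (cumulative 1964.9 km)
Total route length ≈ 1965 km.

1965 km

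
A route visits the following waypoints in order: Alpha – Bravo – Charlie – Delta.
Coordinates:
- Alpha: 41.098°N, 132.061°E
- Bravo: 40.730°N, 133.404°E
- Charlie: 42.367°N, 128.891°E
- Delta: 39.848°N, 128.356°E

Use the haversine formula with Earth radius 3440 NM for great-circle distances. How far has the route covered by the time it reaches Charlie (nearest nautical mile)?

Leg distances:
Alpha→Bravo: 64.8 NM  (cumulative 64.8 NM)
Bravo→Charlie: 225.3 NM  (cumulative 290.1 NM)
Cumulative distance at Charlie ≈ 290 NM.

290 NM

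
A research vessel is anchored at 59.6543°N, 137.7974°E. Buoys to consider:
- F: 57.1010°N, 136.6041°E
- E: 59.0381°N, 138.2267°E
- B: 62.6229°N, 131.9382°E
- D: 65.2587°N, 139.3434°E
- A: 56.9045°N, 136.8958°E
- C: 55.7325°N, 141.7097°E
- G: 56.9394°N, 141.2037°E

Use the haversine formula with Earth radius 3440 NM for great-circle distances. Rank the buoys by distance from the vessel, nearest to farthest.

Computing each great-circle distance from 59.6543°N, 137.7974°E:
E 59.0381°N, 138.2267°E: 39.3 NM
F 57.1010°N, 136.6041°E: 157.8 NM
A 56.9045°N, 136.8958°E: 167.5 NM
G 56.9394°N, 141.2037°E: 195.2 NM
B 62.6229°N, 131.9382°E: 246.0 NM
C 55.7325°N, 141.7097°E: 266.7 NM
D 65.2587°N, 139.3434°E: 339.2 NM

E, F, A, G, B, C, D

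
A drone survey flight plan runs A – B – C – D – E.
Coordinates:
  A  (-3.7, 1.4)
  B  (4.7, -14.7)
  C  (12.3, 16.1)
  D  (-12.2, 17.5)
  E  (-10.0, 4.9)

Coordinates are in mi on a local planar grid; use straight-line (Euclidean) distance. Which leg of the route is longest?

Leg distances:
A→B: 18.2 mi
B→C: 31.7 mi
C→D: 24.5 mi
D→E: 12.8 mi
The longest leg is B–C at 31.7 mi.

B–C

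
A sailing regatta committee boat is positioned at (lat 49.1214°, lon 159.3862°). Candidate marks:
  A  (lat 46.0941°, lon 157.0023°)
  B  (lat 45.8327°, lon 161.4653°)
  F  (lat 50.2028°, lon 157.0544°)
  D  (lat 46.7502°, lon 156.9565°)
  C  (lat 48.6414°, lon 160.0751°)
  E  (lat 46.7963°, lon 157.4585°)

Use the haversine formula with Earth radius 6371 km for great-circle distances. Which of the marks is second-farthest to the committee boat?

Distances from the committee boat ((lat 49.1214°, lon 159.3862°)):
B: 397.6 km
A: 381.1 km
D: 319.8 km
E: 295.7 km
F: 206.4 km
C: 73.4 km
The second-farthest is A at 381.1 km.

A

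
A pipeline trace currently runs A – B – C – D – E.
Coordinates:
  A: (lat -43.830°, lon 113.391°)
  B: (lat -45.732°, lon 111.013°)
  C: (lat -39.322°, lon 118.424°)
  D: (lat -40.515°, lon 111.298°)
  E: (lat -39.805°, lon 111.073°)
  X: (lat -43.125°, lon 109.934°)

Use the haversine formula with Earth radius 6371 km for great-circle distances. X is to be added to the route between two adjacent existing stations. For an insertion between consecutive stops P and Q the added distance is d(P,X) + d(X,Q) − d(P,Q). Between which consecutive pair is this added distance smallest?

between B and C

Added distance for inserting X between each consecutive pair:
A–B: 309.3 km
B–C: 192.6 km
C–D: 515.4 km
D–E: 611.4 km
Smallest added distance is 192.6 km, inserting between B and C.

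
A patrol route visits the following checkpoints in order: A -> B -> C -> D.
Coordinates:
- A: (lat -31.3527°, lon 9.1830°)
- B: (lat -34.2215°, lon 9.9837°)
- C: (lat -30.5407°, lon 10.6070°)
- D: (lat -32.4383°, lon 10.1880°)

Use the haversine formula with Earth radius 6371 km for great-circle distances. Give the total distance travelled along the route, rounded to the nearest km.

Leg distances:
A→B: 327.7 km  (cumulative 327.7 km)
B→C: 413.4 km  (cumulative 741.1 km)
C→D: 214.7 km  (cumulative 955.8 km)
Total route length ≈ 956 km.

956 km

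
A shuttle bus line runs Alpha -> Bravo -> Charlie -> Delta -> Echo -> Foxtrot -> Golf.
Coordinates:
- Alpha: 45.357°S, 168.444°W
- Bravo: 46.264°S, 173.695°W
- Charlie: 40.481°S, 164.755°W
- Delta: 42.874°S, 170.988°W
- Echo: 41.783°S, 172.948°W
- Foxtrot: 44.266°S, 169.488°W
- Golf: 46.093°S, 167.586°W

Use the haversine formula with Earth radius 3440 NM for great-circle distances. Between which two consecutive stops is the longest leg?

Bravo–Charlie

Leg distances:
Alpha→Bravo: 226.4 NM
Bravo→Charlie: 521.7 NM
Charlie→Delta: 314.2 NM
Delta→Echo: 108.9 NM
Echo→Foxtrot: 212.8 NM
Foxtrot→Golf: 136.0 NM
The longest leg is Bravo–Charlie at 521.7 NM.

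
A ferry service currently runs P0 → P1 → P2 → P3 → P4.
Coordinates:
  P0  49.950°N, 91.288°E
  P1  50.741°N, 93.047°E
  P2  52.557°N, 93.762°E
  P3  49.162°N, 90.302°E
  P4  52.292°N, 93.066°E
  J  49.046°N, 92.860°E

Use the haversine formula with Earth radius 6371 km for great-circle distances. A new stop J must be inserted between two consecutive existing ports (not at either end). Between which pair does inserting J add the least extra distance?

between P2 and P3

Added distance for inserting J between each consecutive pair:
P0–P1: 187.9 km
P1–P2: 376.6 km
P2–P3: 133.4 km
P3–P4: 149.2 km
Smallest added distance is 133.4 km, inserting between P2 and P3.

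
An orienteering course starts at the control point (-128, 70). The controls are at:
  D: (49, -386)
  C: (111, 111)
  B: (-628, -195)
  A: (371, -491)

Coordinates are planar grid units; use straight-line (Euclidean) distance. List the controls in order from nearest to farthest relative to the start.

C, D, B, A

Distance from the start at (-128, 70) to each:
C (111, 111): 242.5
D (49, -386): 489.1
B (-628, -195): 565.9
A (371, -491): 750.8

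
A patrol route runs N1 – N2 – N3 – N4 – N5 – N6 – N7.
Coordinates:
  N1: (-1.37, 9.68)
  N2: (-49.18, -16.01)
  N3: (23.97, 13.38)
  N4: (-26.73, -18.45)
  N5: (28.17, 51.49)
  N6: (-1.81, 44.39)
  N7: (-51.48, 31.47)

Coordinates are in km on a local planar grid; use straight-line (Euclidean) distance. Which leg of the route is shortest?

Leg distances:
N1→N2: 54.3 km
N2→N3: 78.8 km
N3→N4: 59.9 km
N4→N5: 88.9 km
N5→N6: 30.8 km
N6→N7: 51.3 km
The shortest leg is N5–N6 at 30.8 km.

N5–N6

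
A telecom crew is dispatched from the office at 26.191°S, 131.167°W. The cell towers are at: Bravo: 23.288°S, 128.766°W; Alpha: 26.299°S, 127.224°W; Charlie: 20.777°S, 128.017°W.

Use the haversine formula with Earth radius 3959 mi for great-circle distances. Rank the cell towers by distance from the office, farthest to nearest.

Charlie, Bravo, Alpha

Distance from the office at 26.191°S, 131.167°W to each:
Charlie 20.777°S, 128.017°W: 424.0 mi
Bravo 23.288°S, 128.766°W: 250.9 mi
Alpha 26.299°S, 127.224°W: 244.5 mi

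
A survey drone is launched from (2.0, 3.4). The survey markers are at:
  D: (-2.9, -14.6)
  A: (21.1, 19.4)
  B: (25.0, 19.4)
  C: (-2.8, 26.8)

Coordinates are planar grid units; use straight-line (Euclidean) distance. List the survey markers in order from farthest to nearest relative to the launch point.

B, A, C, D

Distance from the launch point at (2.0, 3.4) to each:
B (25.0, 19.4): 28.0
A (21.1, 19.4): 24.9
C (-2.8, 26.8): 23.9
D (-2.9, -14.6): 18.7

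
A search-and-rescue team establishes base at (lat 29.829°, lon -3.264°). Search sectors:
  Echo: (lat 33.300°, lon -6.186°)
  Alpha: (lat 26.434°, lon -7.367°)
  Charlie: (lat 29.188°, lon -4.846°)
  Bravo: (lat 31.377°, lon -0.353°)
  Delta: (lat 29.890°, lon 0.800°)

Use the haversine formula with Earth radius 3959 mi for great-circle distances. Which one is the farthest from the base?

Distance to each, sorted:
Alpha: 342.8 mi
Echo: 295.1 mi
Delta: 243.6 mi
Bravo: 203.5 mi
Charlie: 104.9 mi
The farthest is Alpha at 342.8 mi.

Alpha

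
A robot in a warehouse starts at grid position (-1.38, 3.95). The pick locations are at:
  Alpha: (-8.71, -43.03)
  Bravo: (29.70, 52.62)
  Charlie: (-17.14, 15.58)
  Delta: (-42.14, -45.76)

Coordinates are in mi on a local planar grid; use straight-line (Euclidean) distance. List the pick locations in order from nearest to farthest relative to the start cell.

Distances from the start cell:
Charlie (-17.14, 15.58): 19.6 mi
Alpha (-8.71, -43.03): 47.5 mi
Bravo (29.70, 52.62): 57.7 mi
Delta (-42.14, -45.76): 64.3 mi

Charlie, Alpha, Bravo, Delta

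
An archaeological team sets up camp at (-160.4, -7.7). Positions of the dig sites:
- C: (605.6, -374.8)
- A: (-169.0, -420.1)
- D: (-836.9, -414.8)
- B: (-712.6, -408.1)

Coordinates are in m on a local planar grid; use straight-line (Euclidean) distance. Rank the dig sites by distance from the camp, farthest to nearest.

Computing each straight-line distance from (-160.4, -7.7):
C (605.6, -374.8): 849.4 m
D (-836.9, -414.8): 789.5 m
B (-712.6, -408.1): 682.1 m
A (-169.0, -420.1): 412.5 m

C, D, B, A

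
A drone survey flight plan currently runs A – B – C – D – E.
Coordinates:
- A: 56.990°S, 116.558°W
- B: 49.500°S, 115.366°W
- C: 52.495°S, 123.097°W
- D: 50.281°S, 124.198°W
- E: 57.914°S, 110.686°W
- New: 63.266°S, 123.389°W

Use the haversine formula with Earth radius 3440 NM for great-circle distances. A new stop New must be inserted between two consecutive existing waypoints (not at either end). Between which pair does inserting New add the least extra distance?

between D and E

Added distance for inserting New between each consecutive pair:
A–B: 843.2 NM
B–C: 1170.9 NM
C–D: 1287.6 NM
D–E: 613.7 NM
Smallest added distance is 613.7 NM, inserting between D and E.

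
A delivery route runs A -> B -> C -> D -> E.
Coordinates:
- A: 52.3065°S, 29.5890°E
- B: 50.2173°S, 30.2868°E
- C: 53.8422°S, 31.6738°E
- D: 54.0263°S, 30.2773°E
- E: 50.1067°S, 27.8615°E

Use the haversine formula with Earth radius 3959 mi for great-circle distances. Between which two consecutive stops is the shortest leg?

C–D

Leg distances:
A→B: 147.5 mi
B→C: 257.3 mi
C→D: 58.2 mi
D→E: 289.6 mi
The shortest leg is C–D at 58.2 mi.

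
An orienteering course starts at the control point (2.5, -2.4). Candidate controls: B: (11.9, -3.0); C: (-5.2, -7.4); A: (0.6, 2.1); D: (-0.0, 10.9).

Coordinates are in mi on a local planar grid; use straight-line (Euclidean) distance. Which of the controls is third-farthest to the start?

C

Distance to each, sorted:
D: 13.5 mi
B: 9.4 mi
C: 9.2 mi
A: 4.9 mi
The third-farthest is C at 9.2 mi.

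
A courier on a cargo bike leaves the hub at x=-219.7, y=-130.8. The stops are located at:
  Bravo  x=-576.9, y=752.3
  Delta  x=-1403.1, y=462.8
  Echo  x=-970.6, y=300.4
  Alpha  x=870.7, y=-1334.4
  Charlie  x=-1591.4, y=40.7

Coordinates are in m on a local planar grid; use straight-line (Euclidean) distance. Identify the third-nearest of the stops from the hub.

Delta

Distance to each, sorted:
Echo: 865.9 m
Bravo: 952.6 m
Delta: 1323.9 m
Charlie: 1382.4 m
Alpha: 1624.1 m
The third-nearest is Delta at 1323.9 m.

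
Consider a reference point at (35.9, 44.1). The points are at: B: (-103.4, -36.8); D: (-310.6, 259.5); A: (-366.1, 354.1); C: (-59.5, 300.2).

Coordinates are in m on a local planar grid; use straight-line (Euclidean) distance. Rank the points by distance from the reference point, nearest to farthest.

Computing each straight-line distance from (35.9, 44.1):
B (-103.4, -36.8): 161.1 m
C (-59.5, 300.2): 273.3 m
D (-310.6, 259.5): 408.0 m
A (-366.1, 354.1): 507.6 m

B, C, D, A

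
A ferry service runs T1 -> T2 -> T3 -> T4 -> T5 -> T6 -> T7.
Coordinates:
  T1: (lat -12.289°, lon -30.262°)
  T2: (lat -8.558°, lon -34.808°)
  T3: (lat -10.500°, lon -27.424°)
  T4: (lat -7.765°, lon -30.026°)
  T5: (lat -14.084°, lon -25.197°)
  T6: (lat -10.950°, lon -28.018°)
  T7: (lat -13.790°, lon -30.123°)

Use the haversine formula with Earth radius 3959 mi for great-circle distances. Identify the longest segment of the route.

Leg distances:
T1→T2: 402.3 mi
T2→T3: 520.7 mi
T3→T4: 259.3 mi
T4→T5: 545.8 mi
T5→T6: 288.3 mi
T6→T7: 242.3 mi
The longest leg is T4–T5 at 545.8 mi.

T4–T5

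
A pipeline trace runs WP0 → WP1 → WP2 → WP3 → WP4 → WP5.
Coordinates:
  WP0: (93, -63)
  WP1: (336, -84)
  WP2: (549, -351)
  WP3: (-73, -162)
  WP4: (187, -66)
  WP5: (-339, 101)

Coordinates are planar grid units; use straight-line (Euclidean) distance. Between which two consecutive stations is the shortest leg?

Leg distances:
WP0→WP1: 243.9
WP1→WP2: 341.6
WP2→WP3: 650.1
WP3→WP4: 277.2
WP4→WP5: 551.9
The shortest leg is WP0–WP1 at 243.9.

WP0–WP1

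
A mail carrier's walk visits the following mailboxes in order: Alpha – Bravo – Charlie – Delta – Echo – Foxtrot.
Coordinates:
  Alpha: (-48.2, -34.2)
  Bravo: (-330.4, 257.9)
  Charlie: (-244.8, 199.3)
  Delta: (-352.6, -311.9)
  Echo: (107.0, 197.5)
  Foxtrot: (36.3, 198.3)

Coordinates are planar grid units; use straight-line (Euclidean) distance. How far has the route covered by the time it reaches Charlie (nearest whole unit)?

510

Leg distances:
Alpha→Bravo: 406.2  (cumulative 406.2)
Bravo→Charlie: 103.7  (cumulative 509.9)
Cumulative distance at Charlie ≈ 510.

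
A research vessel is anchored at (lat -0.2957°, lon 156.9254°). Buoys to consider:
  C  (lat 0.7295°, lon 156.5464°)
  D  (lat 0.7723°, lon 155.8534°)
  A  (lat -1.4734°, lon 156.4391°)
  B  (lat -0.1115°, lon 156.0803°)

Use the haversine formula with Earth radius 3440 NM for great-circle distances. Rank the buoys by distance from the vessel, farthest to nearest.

D, A, C, B

Distance from the vessel at (lat -0.2957°, lon 156.9254°) to each:
D (lat 0.7723°, lon 155.8534°): 90.9 NM
A (lat -1.4734°, lon 156.4391°): 76.5 NM
C (lat 0.7295°, lon 156.5464°): 65.6 NM
B (lat -0.1115°, lon 156.0803°): 51.9 NM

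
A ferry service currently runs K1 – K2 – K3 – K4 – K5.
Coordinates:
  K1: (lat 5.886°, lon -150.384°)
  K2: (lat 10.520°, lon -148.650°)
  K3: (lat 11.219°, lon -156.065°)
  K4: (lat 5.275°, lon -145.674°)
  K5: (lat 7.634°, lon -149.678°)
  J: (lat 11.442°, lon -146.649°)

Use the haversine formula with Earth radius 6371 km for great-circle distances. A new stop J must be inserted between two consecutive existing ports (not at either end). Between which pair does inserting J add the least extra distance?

between K3 and K4

Added distance for inserting J between each consecutive pair:
K1–K2: 433.5 km
K2–K3: 454.7 km
K3–K4: 400.7 km
K4–K5: 717.9 km
Smallest added distance is 400.7 km, inserting between K3 and K4.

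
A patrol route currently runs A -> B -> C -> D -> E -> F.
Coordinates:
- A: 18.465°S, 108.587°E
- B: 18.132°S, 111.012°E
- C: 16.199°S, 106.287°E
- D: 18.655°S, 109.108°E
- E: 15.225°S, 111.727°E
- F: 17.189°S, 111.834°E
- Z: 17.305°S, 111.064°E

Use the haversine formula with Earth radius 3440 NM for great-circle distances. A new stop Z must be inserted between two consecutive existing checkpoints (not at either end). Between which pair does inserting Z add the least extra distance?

between D and E

Added distance for inserting Z between each consecutive pair:
A–B: 67.8 NM
B–C: 37.5 NM
C–D: 201.8 NM
D–E: 13.6 NM
E–F: 57.2 NM
Smallest added distance is 13.6 NM, inserting between D and E.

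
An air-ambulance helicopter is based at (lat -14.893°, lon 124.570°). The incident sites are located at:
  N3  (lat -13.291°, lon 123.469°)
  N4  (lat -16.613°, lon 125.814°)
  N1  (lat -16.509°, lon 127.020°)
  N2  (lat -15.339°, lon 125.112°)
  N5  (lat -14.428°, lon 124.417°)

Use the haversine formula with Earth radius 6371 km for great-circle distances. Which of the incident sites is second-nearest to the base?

N2

Distance to each, sorted:
N5: 54.3 km
N2: 76.5 km
N3: 214.1 km
N4: 233.0 km
N1: 317.9 km
The second-nearest is N2 at 76.5 km.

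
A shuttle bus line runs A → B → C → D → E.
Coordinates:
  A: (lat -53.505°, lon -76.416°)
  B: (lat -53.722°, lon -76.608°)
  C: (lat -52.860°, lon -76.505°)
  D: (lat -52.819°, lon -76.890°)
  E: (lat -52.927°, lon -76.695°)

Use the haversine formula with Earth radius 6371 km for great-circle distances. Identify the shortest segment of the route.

D–E

Leg distances:
A→B: 27.3 km
B→C: 96.1 km
C→D: 26.3 km
D→E: 17.8 km
The shortest leg is D–E at 17.8 km.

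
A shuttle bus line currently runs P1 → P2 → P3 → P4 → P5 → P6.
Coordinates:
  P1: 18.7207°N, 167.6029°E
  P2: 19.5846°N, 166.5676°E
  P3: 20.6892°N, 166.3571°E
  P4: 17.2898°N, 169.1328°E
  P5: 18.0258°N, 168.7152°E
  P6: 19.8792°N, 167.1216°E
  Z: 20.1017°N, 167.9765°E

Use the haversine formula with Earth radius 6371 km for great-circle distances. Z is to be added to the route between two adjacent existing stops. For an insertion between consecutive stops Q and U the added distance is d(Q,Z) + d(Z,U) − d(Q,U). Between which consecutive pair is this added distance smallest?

Added distance for inserting Z between each consecutive pair:
P1–P2: 171.6 km
P2–P3: 214.4 km
P3–P4: 39.0 km
P4–P5: 486.0 km
P5–P6: 70.6 km
Smallest added distance is 39.0 km, inserting between P3 and P4.

between P3 and P4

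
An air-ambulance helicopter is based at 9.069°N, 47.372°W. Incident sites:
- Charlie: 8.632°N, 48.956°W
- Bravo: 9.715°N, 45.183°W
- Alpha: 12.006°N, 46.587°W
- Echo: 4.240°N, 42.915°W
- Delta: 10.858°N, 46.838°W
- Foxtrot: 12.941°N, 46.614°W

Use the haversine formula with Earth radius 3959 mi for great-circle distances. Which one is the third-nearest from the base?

Bravo

Distances from the base (9.069°N, 47.372°W):
Charlie: 112.3 mi
Delta: 128.8 mi
Bravo: 155.8 mi
Alpha: 209.8 mi
Foxtrot: 272.4 mi
Echo: 452.6 mi
The third-nearest is Bravo at 155.8 mi.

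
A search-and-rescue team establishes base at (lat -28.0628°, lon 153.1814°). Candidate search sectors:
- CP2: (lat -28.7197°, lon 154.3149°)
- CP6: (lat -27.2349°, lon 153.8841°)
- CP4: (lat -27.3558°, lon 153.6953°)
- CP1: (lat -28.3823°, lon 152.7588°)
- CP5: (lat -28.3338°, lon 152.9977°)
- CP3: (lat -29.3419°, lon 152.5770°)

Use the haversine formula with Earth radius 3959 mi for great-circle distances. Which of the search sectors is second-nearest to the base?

Distances from the base ((lat -28.0628°, lon 153.1814°)):
CP5: 21.8 mi
CP1: 33.9 mi
CP4: 58.1 mi
CP6: 71.6 mi
CP2: 82.5 mi
CP3: 95.7 mi
The second-nearest is CP1 at 33.9 mi.

CP1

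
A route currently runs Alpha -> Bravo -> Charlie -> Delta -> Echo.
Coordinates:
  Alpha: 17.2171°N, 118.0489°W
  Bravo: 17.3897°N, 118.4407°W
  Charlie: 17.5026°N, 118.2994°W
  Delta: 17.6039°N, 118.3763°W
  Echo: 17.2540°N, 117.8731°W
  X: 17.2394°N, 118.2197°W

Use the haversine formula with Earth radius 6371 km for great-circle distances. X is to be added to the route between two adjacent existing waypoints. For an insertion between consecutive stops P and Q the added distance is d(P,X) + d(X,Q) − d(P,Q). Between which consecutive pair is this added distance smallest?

Added distance for inserting X between each consecutive pair:
Alpha–Bravo: 1.3 km
Bravo–Charlie: 39.7 km
Charlie–Delta: 60.4 km
Delta–Echo: 14.6 km
Smallest added distance is 1.3 km, inserting between Alpha and Bravo.

between Alpha and Bravo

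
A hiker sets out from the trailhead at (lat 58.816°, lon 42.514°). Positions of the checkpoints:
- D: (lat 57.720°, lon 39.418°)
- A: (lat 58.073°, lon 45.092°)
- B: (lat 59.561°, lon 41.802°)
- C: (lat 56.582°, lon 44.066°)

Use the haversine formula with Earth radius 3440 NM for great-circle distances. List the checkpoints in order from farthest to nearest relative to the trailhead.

Distances from the trailhead:
C (lat 56.582°, lon 44.066°): 143.1 NM
D (lat 57.720°, lon 39.418°): 117.8 NM
A (lat 58.073°, lon 45.092°): 92.5 NM
B (lat 59.561°, lon 41.802°): 49.8 NM

C, D, A, B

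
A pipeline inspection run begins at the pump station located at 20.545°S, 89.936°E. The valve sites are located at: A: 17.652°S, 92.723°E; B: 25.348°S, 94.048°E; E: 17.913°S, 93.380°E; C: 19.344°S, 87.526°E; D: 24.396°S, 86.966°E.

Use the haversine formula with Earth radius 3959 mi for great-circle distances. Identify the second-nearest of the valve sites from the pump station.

A

Distances from the pump station (20.545°S, 89.936°E):
C: 177.2 mi
A: 270.3 mi
E: 289.0 mi
D: 326.7 mi
B: 422.5 mi
The second-nearest is A at 270.3 mi.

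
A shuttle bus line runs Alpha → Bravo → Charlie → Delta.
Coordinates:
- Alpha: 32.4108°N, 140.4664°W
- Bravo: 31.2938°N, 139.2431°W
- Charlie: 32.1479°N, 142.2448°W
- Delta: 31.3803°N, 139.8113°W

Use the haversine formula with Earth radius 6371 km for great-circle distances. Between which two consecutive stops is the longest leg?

Leg distances:
Alpha→Bravo: 169.6 km
Bravo→Charlie: 299.4 km
Charlie→Delta: 245.4 km
The longest leg is Bravo–Charlie at 299.4 km.

Bravo–Charlie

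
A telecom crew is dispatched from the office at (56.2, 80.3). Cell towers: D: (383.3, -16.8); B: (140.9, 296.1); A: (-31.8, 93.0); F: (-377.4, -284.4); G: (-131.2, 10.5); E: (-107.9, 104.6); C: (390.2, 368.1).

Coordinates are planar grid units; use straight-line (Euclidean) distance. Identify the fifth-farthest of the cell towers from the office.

G

Distance to each, sorted:
F: 566.6
C: 440.9
D: 341.2
B: 231.8
G: 200.0
E: 165.9
A: 88.9
The fifth-farthest is G at 200.0.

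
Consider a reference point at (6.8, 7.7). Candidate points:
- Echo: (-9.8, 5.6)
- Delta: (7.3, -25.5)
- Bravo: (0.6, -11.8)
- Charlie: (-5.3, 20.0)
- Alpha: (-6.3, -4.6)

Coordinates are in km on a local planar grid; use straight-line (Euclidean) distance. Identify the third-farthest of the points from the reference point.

Alpha

Distance to each, sorted:
Delta: 33.2 km
Bravo: 20.5 km
Alpha: 18.0 km
Charlie: 17.3 km
Echo: 16.7 km
The third-farthest is Alpha at 18.0 km.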